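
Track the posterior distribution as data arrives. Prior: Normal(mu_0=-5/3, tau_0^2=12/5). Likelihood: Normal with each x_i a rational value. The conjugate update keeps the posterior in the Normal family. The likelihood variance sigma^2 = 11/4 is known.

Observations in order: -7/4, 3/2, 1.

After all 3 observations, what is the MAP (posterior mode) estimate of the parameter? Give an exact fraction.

obs 1: x=-7/4 → posterior Normal(-527/309, 132/103)
obs 2: x=3/2 → posterior Normal(-311/453, 132/151)
obs 3: x=1 → posterior Normal(-167/597, 132/199)

-167/597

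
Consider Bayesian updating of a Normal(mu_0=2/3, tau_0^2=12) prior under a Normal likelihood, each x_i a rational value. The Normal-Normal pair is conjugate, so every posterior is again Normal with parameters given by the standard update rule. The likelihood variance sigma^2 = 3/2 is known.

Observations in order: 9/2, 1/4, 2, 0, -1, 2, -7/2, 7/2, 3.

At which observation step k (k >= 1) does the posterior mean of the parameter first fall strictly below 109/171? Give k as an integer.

obs 1: x=9/2 → posterior Normal(110/27, 4/3)
obs 2: x=1/4 → posterior Normal(116/51, 12/17)
obs 3: x=2 → posterior Normal(164/75, 12/25)
obs 4: x=0 → posterior Normal(164/99, 4/11)
obs 5: x=-1 → posterior Normal(140/123, 12/41)
obs 6: x=2 → posterior Normal(188/147, 12/49)
obs 7: x=-7/2 → posterior Normal(104/171, 4/19)
obs 8: x=7/2 → posterior Normal(188/195, 12/65)
obs 9: x=3 → posterior Normal(260/219, 12/73)

k = 7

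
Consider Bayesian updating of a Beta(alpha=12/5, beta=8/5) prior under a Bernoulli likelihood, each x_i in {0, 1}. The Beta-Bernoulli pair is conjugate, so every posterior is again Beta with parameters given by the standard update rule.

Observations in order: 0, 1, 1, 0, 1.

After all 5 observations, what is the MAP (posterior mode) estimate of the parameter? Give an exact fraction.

22/35

obs 1: x=0 → posterior Beta(12/5, 13/5)
obs 2: x=1 → posterior Beta(17/5, 13/5)
obs 3: x=1 → posterior Beta(22/5, 13/5)
obs 4: x=0 → posterior Beta(22/5, 18/5)
obs 5: x=1 → posterior Beta(27/5, 18/5)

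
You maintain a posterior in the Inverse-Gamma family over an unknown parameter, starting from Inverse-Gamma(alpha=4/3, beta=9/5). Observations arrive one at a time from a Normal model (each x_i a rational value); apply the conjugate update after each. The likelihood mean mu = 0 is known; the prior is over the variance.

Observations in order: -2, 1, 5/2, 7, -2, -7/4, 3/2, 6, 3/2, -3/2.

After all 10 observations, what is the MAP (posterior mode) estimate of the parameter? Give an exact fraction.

27279/3520

obs 1: x=-2 → posterior Inverse-Gamma(11/6, 19/5)
obs 2: x=1 → posterior Inverse-Gamma(7/3, 43/10)
obs 3: x=5/2 → posterior Inverse-Gamma(17/6, 297/40)
obs 4: x=7 → posterior Inverse-Gamma(10/3, 1277/40)
obs 5: x=-2 → posterior Inverse-Gamma(23/6, 1357/40)
obs 6: x=-7/4 → posterior Inverse-Gamma(13/3, 5673/160)
obs 7: x=3/2 → posterior Inverse-Gamma(29/6, 5853/160)
obs 8: x=6 → posterior Inverse-Gamma(16/3, 8733/160)
obs 9: x=3/2 → posterior Inverse-Gamma(35/6, 8913/160)
obs 10: x=-3/2 → posterior Inverse-Gamma(19/3, 9093/160)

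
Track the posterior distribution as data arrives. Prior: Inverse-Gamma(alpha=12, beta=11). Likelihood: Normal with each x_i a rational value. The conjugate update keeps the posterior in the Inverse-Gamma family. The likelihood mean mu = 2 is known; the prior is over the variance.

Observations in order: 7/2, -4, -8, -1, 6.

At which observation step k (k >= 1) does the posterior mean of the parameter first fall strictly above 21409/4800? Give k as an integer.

obs 1: x=7/2 → posterior Inverse-Gamma(25/2, 97/8)
obs 2: x=-4 → posterior Inverse-Gamma(13, 241/8)
obs 3: x=-8 → posterior Inverse-Gamma(27/2, 641/8)
obs 4: x=-1 → posterior Inverse-Gamma(14, 677/8)
obs 5: x=6 → posterior Inverse-Gamma(29/2, 741/8)

k = 3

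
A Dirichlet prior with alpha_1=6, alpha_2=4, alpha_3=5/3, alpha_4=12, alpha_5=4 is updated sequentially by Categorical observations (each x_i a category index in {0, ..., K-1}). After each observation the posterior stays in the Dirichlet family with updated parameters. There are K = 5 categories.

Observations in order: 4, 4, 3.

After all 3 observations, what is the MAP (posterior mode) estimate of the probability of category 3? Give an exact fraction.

36/77

obs 1: x=4 → posterior Dirichlet(6, 4, 5/3, 12, 5)
obs 2: x=4 → posterior Dirichlet(6, 4, 5/3, 12, 6)
obs 3: x=3 → posterior Dirichlet(6, 4, 5/3, 13, 6)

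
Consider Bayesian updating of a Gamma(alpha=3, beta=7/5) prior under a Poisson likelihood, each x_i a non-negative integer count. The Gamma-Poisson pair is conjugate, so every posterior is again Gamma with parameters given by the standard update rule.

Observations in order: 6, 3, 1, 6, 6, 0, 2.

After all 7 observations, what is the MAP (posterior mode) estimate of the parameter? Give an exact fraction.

65/21

obs 1: x=6 → posterior Gamma(9, 12/5)
obs 2: x=3 → posterior Gamma(12, 17/5)
obs 3: x=1 → posterior Gamma(13, 22/5)
obs 4: x=6 → posterior Gamma(19, 27/5)
obs 5: x=6 → posterior Gamma(25, 32/5)
obs 6: x=0 → posterior Gamma(25, 37/5)
obs 7: x=2 → posterior Gamma(27, 42/5)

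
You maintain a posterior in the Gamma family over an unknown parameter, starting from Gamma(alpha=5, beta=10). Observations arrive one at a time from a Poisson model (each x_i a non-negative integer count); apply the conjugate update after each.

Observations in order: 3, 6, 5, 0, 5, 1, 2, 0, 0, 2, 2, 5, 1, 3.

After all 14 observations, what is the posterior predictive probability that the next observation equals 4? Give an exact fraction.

398868753934425610902963176676317451095312744264847360786432/6462348535570528709932880406796584793482907116413116455078125

obs 1: x=3 → posterior Gamma(8, 11)
obs 2: x=6 → posterior Gamma(14, 12)
obs 3: x=5 → posterior Gamma(19, 13)
obs 4: x=0 → posterior Gamma(19, 14)
obs 5: x=5 → posterior Gamma(24, 15)
obs 6: x=1 → posterior Gamma(25, 16)
obs 7: x=2 → posterior Gamma(27, 17)
obs 8: x=0 → posterior Gamma(27, 18)
obs 9: x=0 → posterior Gamma(27, 19)
obs 10: x=2 → posterior Gamma(29, 20)
obs 11: x=2 → posterior Gamma(31, 21)
obs 12: x=5 → posterior Gamma(36, 22)
obs 13: x=1 → posterior Gamma(37, 23)
obs 14: x=3 → posterior Gamma(40, 24)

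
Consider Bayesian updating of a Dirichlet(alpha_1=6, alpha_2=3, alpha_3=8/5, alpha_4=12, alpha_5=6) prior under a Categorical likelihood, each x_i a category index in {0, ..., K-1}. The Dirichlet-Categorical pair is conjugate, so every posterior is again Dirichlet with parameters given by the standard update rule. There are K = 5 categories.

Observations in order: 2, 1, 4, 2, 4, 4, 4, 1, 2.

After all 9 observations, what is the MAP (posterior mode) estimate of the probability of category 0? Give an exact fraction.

25/163

obs 1: x=2 → posterior Dirichlet(6, 3, 13/5, 12, 6)
obs 2: x=1 → posterior Dirichlet(6, 4, 13/5, 12, 6)
obs 3: x=4 → posterior Dirichlet(6, 4, 13/5, 12, 7)
obs 4: x=2 → posterior Dirichlet(6, 4, 18/5, 12, 7)
obs 5: x=4 → posterior Dirichlet(6, 4, 18/5, 12, 8)
obs 6: x=4 → posterior Dirichlet(6, 4, 18/5, 12, 9)
obs 7: x=4 → posterior Dirichlet(6, 4, 18/5, 12, 10)
obs 8: x=1 → posterior Dirichlet(6, 5, 18/5, 12, 10)
obs 9: x=2 → posterior Dirichlet(6, 5, 23/5, 12, 10)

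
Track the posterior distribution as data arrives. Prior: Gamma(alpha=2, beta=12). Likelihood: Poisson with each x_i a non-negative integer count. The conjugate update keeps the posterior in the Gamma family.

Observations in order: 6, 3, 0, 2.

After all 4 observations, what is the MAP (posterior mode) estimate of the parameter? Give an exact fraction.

3/4

obs 1: x=6 → posterior Gamma(8, 13)
obs 2: x=3 → posterior Gamma(11, 14)
obs 3: x=0 → posterior Gamma(11, 15)
obs 4: x=2 → posterior Gamma(13, 16)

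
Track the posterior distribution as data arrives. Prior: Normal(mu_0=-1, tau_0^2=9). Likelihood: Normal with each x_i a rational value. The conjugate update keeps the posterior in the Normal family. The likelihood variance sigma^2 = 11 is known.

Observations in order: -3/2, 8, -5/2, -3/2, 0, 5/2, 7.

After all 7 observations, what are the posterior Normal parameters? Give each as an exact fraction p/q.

obs 1: x=-3/2 → posterior Normal(-49/40, 99/20)
obs 2: x=8 → posterior Normal(95/58, 99/29)
obs 3: x=-5/2 → posterior Normal(25/38, 99/38)
obs 4: x=-3/2 → posterior Normal(23/94, 99/47)
obs 5: x=0 → posterior Normal(23/112, 99/56)
obs 6: x=5/2 → posterior Normal(34/65, 99/65)
obs 7: x=7 → posterior Normal(97/74, 99/74)

mu_0=97/74, tau_0^2=99/74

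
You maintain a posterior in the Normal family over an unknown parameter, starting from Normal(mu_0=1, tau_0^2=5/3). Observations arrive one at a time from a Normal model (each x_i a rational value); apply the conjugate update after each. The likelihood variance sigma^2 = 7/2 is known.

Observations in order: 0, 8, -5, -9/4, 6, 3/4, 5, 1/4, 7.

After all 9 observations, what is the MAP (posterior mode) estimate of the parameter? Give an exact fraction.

437/222

obs 1: x=0 → posterior Normal(21/31, 35/31)
obs 2: x=8 → posterior Normal(101/41, 35/41)
obs 3: x=-5 → posterior Normal(1, 35/51)
obs 4: x=-9/4 → posterior Normal(57/122, 35/61)
obs 5: x=6 → posterior Normal(177/142, 35/71)
obs 6: x=3/4 → posterior Normal(32/27, 35/81)
obs 7: x=5 → posterior Normal(146/91, 5/13)
obs 8: x=1/4 → posterior Normal(297/202, 35/101)
obs 9: x=7 → posterior Normal(437/222, 35/111)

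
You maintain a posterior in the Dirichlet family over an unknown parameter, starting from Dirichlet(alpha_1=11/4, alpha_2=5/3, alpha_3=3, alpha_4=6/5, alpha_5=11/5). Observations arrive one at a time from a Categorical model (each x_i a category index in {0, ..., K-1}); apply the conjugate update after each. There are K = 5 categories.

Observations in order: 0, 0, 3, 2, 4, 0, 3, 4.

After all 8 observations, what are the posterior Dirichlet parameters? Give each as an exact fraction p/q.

obs 1: x=0 → posterior Dirichlet(15/4, 5/3, 3, 6/5, 11/5)
obs 2: x=0 → posterior Dirichlet(19/4, 5/3, 3, 6/5, 11/5)
obs 3: x=3 → posterior Dirichlet(19/4, 5/3, 3, 11/5, 11/5)
obs 4: x=2 → posterior Dirichlet(19/4, 5/3, 4, 11/5, 11/5)
obs 5: x=4 → posterior Dirichlet(19/4, 5/3, 4, 11/5, 16/5)
obs 6: x=0 → posterior Dirichlet(23/4, 5/3, 4, 11/5, 16/5)
obs 7: x=3 → posterior Dirichlet(23/4, 5/3, 4, 16/5, 16/5)
obs 8: x=4 → posterior Dirichlet(23/4, 5/3, 4, 16/5, 21/5)

alpha_1=23/4, alpha_2=5/3, alpha_3=4, alpha_4=16/5, alpha_5=21/5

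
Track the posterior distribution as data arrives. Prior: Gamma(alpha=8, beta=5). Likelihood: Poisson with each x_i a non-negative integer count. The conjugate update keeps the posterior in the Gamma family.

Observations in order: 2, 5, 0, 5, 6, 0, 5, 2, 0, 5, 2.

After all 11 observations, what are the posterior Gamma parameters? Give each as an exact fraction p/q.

obs 1: x=2 → posterior Gamma(10, 6)
obs 2: x=5 → posterior Gamma(15, 7)
obs 3: x=0 → posterior Gamma(15, 8)
obs 4: x=5 → posterior Gamma(20, 9)
obs 5: x=6 → posterior Gamma(26, 10)
obs 6: x=0 → posterior Gamma(26, 11)
obs 7: x=5 → posterior Gamma(31, 12)
obs 8: x=2 → posterior Gamma(33, 13)
obs 9: x=0 → posterior Gamma(33, 14)
obs 10: x=5 → posterior Gamma(38, 15)
obs 11: x=2 → posterior Gamma(40, 16)

alpha=40, beta=16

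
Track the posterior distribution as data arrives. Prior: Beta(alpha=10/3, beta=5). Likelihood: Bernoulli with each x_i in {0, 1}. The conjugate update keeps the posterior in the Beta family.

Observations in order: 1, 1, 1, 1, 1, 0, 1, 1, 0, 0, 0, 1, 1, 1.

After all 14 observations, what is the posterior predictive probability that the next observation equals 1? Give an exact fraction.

40/67

obs 1: x=1 → posterior Beta(13/3, 5)
obs 2: x=1 → posterior Beta(16/3, 5)
obs 3: x=1 → posterior Beta(19/3, 5)
obs 4: x=1 → posterior Beta(22/3, 5)
obs 5: x=1 → posterior Beta(25/3, 5)
obs 6: x=0 → posterior Beta(25/3, 6)
obs 7: x=1 → posterior Beta(28/3, 6)
obs 8: x=1 → posterior Beta(31/3, 6)
obs 9: x=0 → posterior Beta(31/3, 7)
obs 10: x=0 → posterior Beta(31/3, 8)
obs 11: x=0 → posterior Beta(31/3, 9)
obs 12: x=1 → posterior Beta(34/3, 9)
obs 13: x=1 → posterior Beta(37/3, 9)
obs 14: x=1 → posterior Beta(40/3, 9)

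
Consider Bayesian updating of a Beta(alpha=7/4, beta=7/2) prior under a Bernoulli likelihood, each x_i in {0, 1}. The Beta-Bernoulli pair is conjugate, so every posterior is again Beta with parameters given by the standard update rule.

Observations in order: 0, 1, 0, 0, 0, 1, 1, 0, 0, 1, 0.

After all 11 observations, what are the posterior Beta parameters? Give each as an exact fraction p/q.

obs 1: x=0 → posterior Beta(7/4, 9/2)
obs 2: x=1 → posterior Beta(11/4, 9/2)
obs 3: x=0 → posterior Beta(11/4, 11/2)
obs 4: x=0 → posterior Beta(11/4, 13/2)
obs 5: x=0 → posterior Beta(11/4, 15/2)
obs 6: x=1 → posterior Beta(15/4, 15/2)
obs 7: x=1 → posterior Beta(19/4, 15/2)
obs 8: x=0 → posterior Beta(19/4, 17/2)
obs 9: x=0 → posterior Beta(19/4, 19/2)
obs 10: x=1 → posterior Beta(23/4, 19/2)
obs 11: x=0 → posterior Beta(23/4, 21/2)

alpha=23/4, beta=21/2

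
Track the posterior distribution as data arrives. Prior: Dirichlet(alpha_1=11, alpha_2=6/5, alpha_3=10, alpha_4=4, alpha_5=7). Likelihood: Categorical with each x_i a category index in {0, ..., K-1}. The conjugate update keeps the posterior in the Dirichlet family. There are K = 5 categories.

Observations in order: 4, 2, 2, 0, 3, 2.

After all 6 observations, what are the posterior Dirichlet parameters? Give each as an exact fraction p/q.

obs 1: x=4 → posterior Dirichlet(11, 6/5, 10, 4, 8)
obs 2: x=2 → posterior Dirichlet(11, 6/5, 11, 4, 8)
obs 3: x=2 → posterior Dirichlet(11, 6/5, 12, 4, 8)
obs 4: x=0 → posterior Dirichlet(12, 6/5, 12, 4, 8)
obs 5: x=3 → posterior Dirichlet(12, 6/5, 12, 5, 8)
obs 6: x=2 → posterior Dirichlet(12, 6/5, 13, 5, 8)

alpha_1=12, alpha_2=6/5, alpha_3=13, alpha_4=5, alpha_5=8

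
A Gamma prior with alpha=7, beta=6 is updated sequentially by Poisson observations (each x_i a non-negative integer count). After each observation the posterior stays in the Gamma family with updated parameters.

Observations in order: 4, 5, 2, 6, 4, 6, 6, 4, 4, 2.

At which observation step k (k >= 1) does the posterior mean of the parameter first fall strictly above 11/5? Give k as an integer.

k = 4

obs 1: x=4 → posterior Gamma(11, 7)
obs 2: x=5 → posterior Gamma(16, 8)
obs 3: x=2 → posterior Gamma(18, 9)
obs 4: x=6 → posterior Gamma(24, 10)
obs 5: x=4 → posterior Gamma(28, 11)
obs 6: x=6 → posterior Gamma(34, 12)
obs 7: x=6 → posterior Gamma(40, 13)
obs 8: x=4 → posterior Gamma(44, 14)
obs 9: x=4 → posterior Gamma(48, 15)
obs 10: x=2 → posterior Gamma(50, 16)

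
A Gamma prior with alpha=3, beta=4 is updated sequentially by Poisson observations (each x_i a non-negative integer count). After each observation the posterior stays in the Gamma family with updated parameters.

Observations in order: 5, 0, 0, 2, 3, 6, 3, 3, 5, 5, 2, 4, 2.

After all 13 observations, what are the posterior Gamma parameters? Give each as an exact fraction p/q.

obs 1: x=5 → posterior Gamma(8, 5)
obs 2: x=0 → posterior Gamma(8, 6)
obs 3: x=0 → posterior Gamma(8, 7)
obs 4: x=2 → posterior Gamma(10, 8)
obs 5: x=3 → posterior Gamma(13, 9)
obs 6: x=6 → posterior Gamma(19, 10)
obs 7: x=3 → posterior Gamma(22, 11)
obs 8: x=3 → posterior Gamma(25, 12)
obs 9: x=5 → posterior Gamma(30, 13)
obs 10: x=5 → posterior Gamma(35, 14)
obs 11: x=2 → posterior Gamma(37, 15)
obs 12: x=4 → posterior Gamma(41, 16)
obs 13: x=2 → posterior Gamma(43, 17)

alpha=43, beta=17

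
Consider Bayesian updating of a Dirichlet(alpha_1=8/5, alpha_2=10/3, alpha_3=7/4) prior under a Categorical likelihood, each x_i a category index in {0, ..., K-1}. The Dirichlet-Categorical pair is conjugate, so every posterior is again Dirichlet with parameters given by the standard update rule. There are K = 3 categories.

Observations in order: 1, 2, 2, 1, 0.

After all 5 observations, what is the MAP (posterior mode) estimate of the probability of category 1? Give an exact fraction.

obs 1: x=1 → posterior Dirichlet(8/5, 13/3, 7/4)
obs 2: x=2 → posterior Dirichlet(8/5, 13/3, 11/4)
obs 3: x=2 → posterior Dirichlet(8/5, 13/3, 15/4)
obs 4: x=1 → posterior Dirichlet(8/5, 16/3, 15/4)
obs 5: x=0 → posterior Dirichlet(13/5, 16/3, 15/4)

260/521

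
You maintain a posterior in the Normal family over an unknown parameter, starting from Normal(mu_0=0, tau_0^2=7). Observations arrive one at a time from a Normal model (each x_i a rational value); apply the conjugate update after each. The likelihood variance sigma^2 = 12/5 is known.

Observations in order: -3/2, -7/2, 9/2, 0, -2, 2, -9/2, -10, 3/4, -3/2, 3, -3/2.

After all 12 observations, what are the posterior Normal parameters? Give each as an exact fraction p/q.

mu_0=-665/576, tau_0^2=7/36

obs 1: x=-3/2 → posterior Normal(-105/94, 84/47)
obs 2: x=-7/2 → posterior Normal(-175/82, 42/41)
obs 3: x=9/2 → posterior Normal(-35/234, 28/39)
obs 4: x=0 → posterior Normal(-35/304, 21/38)
obs 5: x=-2 → posterior Normal(-175/374, 84/187)
obs 6: x=2 → posterior Normal(-35/444, 14/37)
obs 7: x=-9/2 → posterior Normal(-175/257, 84/257)
obs 8: x=-10 → posterior Normal(-525/292, 21/73)
obs 9: x=3/4 → posterior Normal(-665/436, 28/109)
obs 10: x=-3/2 → posterior Normal(-2205/1448, 42/181)
obs 11: x=3 → posterior Normal(-1785/1588, 84/397)
obs 12: x=-3/2 → posterior Normal(-665/576, 7/36)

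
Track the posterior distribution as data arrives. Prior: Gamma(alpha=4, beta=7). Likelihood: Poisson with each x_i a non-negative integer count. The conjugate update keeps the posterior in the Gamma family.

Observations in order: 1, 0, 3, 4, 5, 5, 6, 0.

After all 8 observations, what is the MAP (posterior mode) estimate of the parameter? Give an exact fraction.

obs 1: x=1 → posterior Gamma(5, 8)
obs 2: x=0 → posterior Gamma(5, 9)
obs 3: x=3 → posterior Gamma(8, 10)
obs 4: x=4 → posterior Gamma(12, 11)
obs 5: x=5 → posterior Gamma(17, 12)
obs 6: x=5 → posterior Gamma(22, 13)
obs 7: x=6 → posterior Gamma(28, 14)
obs 8: x=0 → posterior Gamma(28, 15)

9/5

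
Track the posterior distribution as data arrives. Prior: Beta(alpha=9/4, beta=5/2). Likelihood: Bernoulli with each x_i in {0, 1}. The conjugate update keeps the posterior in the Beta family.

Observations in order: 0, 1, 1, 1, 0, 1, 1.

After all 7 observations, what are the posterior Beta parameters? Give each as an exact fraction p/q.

obs 1: x=0 → posterior Beta(9/4, 7/2)
obs 2: x=1 → posterior Beta(13/4, 7/2)
obs 3: x=1 → posterior Beta(17/4, 7/2)
obs 4: x=1 → posterior Beta(21/4, 7/2)
obs 5: x=0 → posterior Beta(21/4, 9/2)
obs 6: x=1 → posterior Beta(25/4, 9/2)
obs 7: x=1 → posterior Beta(29/4, 9/2)

alpha=29/4, beta=9/2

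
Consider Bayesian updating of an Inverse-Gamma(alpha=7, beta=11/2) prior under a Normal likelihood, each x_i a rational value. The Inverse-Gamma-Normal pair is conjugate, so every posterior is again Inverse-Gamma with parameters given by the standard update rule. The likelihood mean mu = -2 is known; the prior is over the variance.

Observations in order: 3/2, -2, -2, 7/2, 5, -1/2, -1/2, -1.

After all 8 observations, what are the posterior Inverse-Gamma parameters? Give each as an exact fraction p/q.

alpha=11, beta=54

obs 1: x=3/2 → posterior Inverse-Gamma(15/2, 93/8)
obs 2: x=-2 → posterior Inverse-Gamma(8, 93/8)
obs 3: x=-2 → posterior Inverse-Gamma(17/2, 93/8)
obs 4: x=7/2 → posterior Inverse-Gamma(9, 107/4)
obs 5: x=5 → posterior Inverse-Gamma(19/2, 205/4)
obs 6: x=-1/2 → posterior Inverse-Gamma(10, 419/8)
obs 7: x=-1/2 → posterior Inverse-Gamma(21/2, 107/2)
obs 8: x=-1 → posterior Inverse-Gamma(11, 54)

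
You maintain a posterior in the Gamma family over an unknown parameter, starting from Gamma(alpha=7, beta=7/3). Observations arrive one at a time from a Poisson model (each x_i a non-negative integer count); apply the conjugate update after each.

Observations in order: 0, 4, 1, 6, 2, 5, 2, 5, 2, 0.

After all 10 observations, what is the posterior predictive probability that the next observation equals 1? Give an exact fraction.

obs 1: x=0 → posterior Gamma(7, 10/3)
obs 2: x=4 → posterior Gamma(11, 13/3)
obs 3: x=1 → posterior Gamma(12, 16/3)
obs 4: x=6 → posterior Gamma(18, 19/3)
obs 5: x=2 → posterior Gamma(20, 22/3)
obs 6: x=5 → posterior Gamma(25, 25/3)
obs 7: x=2 → posterior Gamma(27, 28/3)
obs 8: x=5 → posterior Gamma(32, 31/3)
obs 9: x=2 → posterior Gamma(34, 34/3)
obs 10: x=0 → posterior Gamma(34, 37/3)

10627443246099282453516965123206670488470519026550849339/59029581035870565171200000000000000000000000000000000000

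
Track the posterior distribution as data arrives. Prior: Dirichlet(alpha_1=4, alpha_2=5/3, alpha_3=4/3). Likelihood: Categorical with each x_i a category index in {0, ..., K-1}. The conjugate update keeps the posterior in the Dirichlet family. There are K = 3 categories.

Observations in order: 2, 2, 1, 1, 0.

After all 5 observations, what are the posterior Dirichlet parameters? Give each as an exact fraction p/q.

obs 1: x=2 → posterior Dirichlet(4, 5/3, 7/3)
obs 2: x=2 → posterior Dirichlet(4, 5/3, 10/3)
obs 3: x=1 → posterior Dirichlet(4, 8/3, 10/3)
obs 4: x=1 → posterior Dirichlet(4, 11/3, 10/3)
obs 5: x=0 → posterior Dirichlet(5, 11/3, 10/3)

alpha_1=5, alpha_2=11/3, alpha_3=10/3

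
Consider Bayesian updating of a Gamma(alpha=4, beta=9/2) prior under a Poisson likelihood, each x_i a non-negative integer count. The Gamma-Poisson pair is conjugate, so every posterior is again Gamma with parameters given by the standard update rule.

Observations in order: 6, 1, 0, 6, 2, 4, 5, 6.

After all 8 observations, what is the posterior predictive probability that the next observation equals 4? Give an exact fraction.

119343554136341900573370367055758833885192871093750000/821678234986022501332043817791314604358242170799200323

obs 1: x=6 → posterior Gamma(10, 11/2)
obs 2: x=1 → posterior Gamma(11, 13/2)
obs 3: x=0 → posterior Gamma(11, 15/2)
obs 4: x=6 → posterior Gamma(17, 17/2)
obs 5: x=2 → posterior Gamma(19, 19/2)
obs 6: x=4 → posterior Gamma(23, 21/2)
obs 7: x=5 → posterior Gamma(28, 23/2)
obs 8: x=6 → posterior Gamma(34, 25/2)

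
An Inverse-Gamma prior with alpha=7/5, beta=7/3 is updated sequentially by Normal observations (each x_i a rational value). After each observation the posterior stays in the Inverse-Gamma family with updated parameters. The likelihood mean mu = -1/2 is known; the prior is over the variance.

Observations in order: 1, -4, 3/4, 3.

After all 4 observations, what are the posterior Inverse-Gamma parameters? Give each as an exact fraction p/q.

alpha=17/5, beta=1583/96

obs 1: x=1 → posterior Inverse-Gamma(19/10, 83/24)
obs 2: x=-4 → posterior Inverse-Gamma(12/5, 115/12)
obs 3: x=3/4 → posterior Inverse-Gamma(29/10, 995/96)
obs 4: x=3 → posterior Inverse-Gamma(17/5, 1583/96)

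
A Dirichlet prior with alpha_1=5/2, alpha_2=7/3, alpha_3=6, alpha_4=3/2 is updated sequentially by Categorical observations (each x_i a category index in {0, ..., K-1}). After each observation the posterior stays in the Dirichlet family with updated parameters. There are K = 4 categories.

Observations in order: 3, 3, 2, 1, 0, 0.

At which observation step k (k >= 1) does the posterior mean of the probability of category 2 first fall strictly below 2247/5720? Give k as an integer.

k = 6

obs 1: x=3 → posterior Dirichlet(5/2, 7/3, 6, 5/2)
obs 2: x=3 → posterior Dirichlet(5/2, 7/3, 6, 7/2)
obs 3: x=2 → posterior Dirichlet(5/2, 7/3, 7, 7/2)
obs 4: x=1 → posterior Dirichlet(5/2, 10/3, 7, 7/2)
obs 5: x=0 → posterior Dirichlet(7/2, 10/3, 7, 7/2)
obs 6: x=0 → posterior Dirichlet(9/2, 10/3, 7, 7/2)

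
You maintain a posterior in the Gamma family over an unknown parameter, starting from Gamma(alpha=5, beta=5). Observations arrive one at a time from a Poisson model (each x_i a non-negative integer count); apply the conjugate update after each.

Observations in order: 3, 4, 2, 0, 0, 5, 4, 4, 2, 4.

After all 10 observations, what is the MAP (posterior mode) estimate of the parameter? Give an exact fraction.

32/15

obs 1: x=3 → posterior Gamma(8, 6)
obs 2: x=4 → posterior Gamma(12, 7)
obs 3: x=2 → posterior Gamma(14, 8)
obs 4: x=0 → posterior Gamma(14, 9)
obs 5: x=0 → posterior Gamma(14, 10)
obs 6: x=5 → posterior Gamma(19, 11)
obs 7: x=4 → posterior Gamma(23, 12)
obs 8: x=4 → posterior Gamma(27, 13)
obs 9: x=2 → posterior Gamma(29, 14)
obs 10: x=4 → posterior Gamma(33, 15)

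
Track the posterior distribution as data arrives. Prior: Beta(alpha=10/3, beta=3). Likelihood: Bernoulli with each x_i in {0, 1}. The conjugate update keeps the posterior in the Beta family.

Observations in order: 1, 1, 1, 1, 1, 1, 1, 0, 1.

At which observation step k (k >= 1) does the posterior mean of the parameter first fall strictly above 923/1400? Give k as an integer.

k = 3

obs 1: x=1 → posterior Beta(13/3, 3)
obs 2: x=1 → posterior Beta(16/3, 3)
obs 3: x=1 → posterior Beta(19/3, 3)
obs 4: x=1 → posterior Beta(22/3, 3)
obs 5: x=1 → posterior Beta(25/3, 3)
obs 6: x=1 → posterior Beta(28/3, 3)
obs 7: x=1 → posterior Beta(31/3, 3)
obs 8: x=0 → posterior Beta(31/3, 4)
obs 9: x=1 → posterior Beta(34/3, 4)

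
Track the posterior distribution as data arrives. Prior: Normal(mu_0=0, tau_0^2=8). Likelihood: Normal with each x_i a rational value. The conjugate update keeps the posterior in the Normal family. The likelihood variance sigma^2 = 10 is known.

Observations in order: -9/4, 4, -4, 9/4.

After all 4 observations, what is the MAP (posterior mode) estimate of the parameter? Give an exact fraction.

obs 1: x=-9/4 → posterior Normal(-1, 40/9)
obs 2: x=4 → posterior Normal(7/13, 40/13)
obs 3: x=-4 → posterior Normal(-9/17, 40/17)
obs 4: x=9/4 → posterior Normal(0, 40/21)

0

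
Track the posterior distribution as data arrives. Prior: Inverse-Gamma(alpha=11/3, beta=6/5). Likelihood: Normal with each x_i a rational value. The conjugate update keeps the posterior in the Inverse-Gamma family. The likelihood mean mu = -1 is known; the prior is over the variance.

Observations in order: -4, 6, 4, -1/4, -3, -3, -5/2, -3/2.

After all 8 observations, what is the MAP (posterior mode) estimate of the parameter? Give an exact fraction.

obs 1: x=-4 → posterior Inverse-Gamma(25/6, 57/10)
obs 2: x=6 → posterior Inverse-Gamma(14/3, 151/5)
obs 3: x=4 → posterior Inverse-Gamma(31/6, 427/10)
obs 4: x=-1/4 → posterior Inverse-Gamma(17/3, 6877/160)
obs 5: x=-3 → posterior Inverse-Gamma(37/6, 7197/160)
obs 6: x=-3 → posterior Inverse-Gamma(20/3, 7517/160)
obs 7: x=-5/2 → posterior Inverse-Gamma(43/6, 7697/160)
obs 8: x=-3/2 → posterior Inverse-Gamma(23/3, 7717/160)

23151/4160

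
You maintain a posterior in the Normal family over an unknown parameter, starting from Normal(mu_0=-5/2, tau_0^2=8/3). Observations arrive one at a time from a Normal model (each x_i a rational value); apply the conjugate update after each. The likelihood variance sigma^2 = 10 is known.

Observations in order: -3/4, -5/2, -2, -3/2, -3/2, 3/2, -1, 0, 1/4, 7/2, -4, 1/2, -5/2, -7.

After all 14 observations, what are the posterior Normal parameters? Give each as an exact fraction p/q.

mu_0=-211/142, tau_0^2=40/71

obs 1: x=-3/4 → posterior Normal(-81/38, 40/19)
obs 2: x=-5/2 → posterior Normal(-101/46, 40/23)
obs 3: x=-2 → posterior Normal(-13/6, 40/27)
obs 4: x=-3/2 → posterior Normal(-129/62, 40/31)
obs 5: x=-3/2 → posterior Normal(-141/70, 8/7)
obs 6: x=3/2 → posterior Normal(-43/26, 40/39)
obs 7: x=-1 → posterior Normal(-137/86, 40/43)
obs 8: x=0 → posterior Normal(-137/94, 40/47)
obs 9: x=1/4 → posterior Normal(-45/34, 40/51)
obs 10: x=7/2 → posterior Normal(-107/110, 8/11)
obs 11: x=-4 → posterior Normal(-139/118, 40/59)
obs 12: x=1/2 → posterior Normal(-15/14, 40/63)
obs 13: x=-5/2 → posterior Normal(-155/134, 40/67)
obs 14: x=-7 → posterior Normal(-211/142, 40/71)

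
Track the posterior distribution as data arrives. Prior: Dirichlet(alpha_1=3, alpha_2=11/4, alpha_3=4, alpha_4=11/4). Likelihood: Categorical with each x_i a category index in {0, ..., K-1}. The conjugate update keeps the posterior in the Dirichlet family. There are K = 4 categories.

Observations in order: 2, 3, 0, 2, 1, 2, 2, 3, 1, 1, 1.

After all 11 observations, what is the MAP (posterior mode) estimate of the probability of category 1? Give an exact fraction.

23/78

obs 1: x=2 → posterior Dirichlet(3, 11/4, 5, 11/4)
obs 2: x=3 → posterior Dirichlet(3, 11/4, 5, 15/4)
obs 3: x=0 → posterior Dirichlet(4, 11/4, 5, 15/4)
obs 4: x=2 → posterior Dirichlet(4, 11/4, 6, 15/4)
obs 5: x=1 → posterior Dirichlet(4, 15/4, 6, 15/4)
obs 6: x=2 → posterior Dirichlet(4, 15/4, 7, 15/4)
obs 7: x=2 → posterior Dirichlet(4, 15/4, 8, 15/4)
obs 8: x=3 → posterior Dirichlet(4, 15/4, 8, 19/4)
obs 9: x=1 → posterior Dirichlet(4, 19/4, 8, 19/4)
obs 10: x=1 → posterior Dirichlet(4, 23/4, 8, 19/4)
obs 11: x=1 → posterior Dirichlet(4, 27/4, 8, 19/4)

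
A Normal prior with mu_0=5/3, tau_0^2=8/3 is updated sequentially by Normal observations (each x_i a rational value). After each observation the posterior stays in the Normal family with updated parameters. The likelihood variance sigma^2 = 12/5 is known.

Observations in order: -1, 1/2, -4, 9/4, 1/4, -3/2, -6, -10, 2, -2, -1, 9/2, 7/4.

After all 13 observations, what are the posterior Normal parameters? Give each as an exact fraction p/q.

obs 1: x=-1 → posterior Normal(5/19, 24/19)
obs 2: x=1/2 → posterior Normal(10/29, 24/29)
obs 3: x=-4 → posterior Normal(-10/13, 8/13)
obs 4: x=9/4 → posterior Normal(-15/98, 24/49)
obs 5: x=1/4 → posterior Normal(-5/59, 24/59)
obs 6: x=-3/2 → posterior Normal(-20/69, 8/23)
obs 7: x=-6 → posterior Normal(-80/79, 24/79)
obs 8: x=-10 → posterior Normal(-180/89, 24/89)
obs 9: x=2 → posterior Normal(-160/99, 8/33)
obs 10: x=-2 → posterior Normal(-180/109, 24/109)
obs 11: x=-1 → posterior Normal(-190/119, 24/119)
obs 12: x=9/2 → posterior Normal(-145/129, 8/43)
obs 13: x=7/4 → posterior Normal(-255/278, 24/139)

mu_0=-255/278, tau_0^2=24/139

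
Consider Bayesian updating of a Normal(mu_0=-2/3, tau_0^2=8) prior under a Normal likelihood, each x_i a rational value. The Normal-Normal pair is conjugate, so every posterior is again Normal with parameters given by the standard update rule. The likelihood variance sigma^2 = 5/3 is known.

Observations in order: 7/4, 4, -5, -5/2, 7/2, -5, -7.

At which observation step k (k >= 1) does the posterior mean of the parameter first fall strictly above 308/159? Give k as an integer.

k = 2

obs 1: x=7/4 → posterior Normal(4/3, 40/29)
obs 2: x=4 → posterior Normal(404/159, 40/53)
obs 3: x=-5 → posterior Normal(4/21, 40/77)
obs 4: x=-5/2 → posterior Normal(-136/303, 40/101)
obs 5: x=7/2 → posterior Normal(116/375, 8/25)
obs 6: x=-5 → posterior Normal(-244/447, 40/149)
obs 7: x=-7 → posterior Normal(-748/519, 40/173)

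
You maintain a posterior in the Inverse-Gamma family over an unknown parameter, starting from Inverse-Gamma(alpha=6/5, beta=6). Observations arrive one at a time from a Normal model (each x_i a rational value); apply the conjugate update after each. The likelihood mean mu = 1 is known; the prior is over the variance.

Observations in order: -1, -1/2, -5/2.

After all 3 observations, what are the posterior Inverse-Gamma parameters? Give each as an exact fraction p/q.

obs 1: x=-1 → posterior Inverse-Gamma(17/10, 8)
obs 2: x=-1/2 → posterior Inverse-Gamma(11/5, 73/8)
obs 3: x=-5/2 → posterior Inverse-Gamma(27/10, 61/4)

alpha=27/10, beta=61/4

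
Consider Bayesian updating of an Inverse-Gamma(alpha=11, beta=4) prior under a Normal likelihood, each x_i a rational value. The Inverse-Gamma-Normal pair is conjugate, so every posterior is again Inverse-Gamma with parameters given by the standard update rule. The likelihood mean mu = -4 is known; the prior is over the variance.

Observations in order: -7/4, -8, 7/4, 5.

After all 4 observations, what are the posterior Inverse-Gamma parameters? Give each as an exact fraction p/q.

alpha=13, beta=1145/16

obs 1: x=-7/4 → posterior Inverse-Gamma(23/2, 209/32)
obs 2: x=-8 → posterior Inverse-Gamma(12, 465/32)
obs 3: x=7/4 → posterior Inverse-Gamma(25/2, 497/16)
obs 4: x=5 → posterior Inverse-Gamma(13, 1145/16)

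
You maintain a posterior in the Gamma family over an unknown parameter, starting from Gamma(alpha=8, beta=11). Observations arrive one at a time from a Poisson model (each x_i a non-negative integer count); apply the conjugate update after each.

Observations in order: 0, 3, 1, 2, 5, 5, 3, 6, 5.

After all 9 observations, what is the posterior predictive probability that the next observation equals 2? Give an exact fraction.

6789484301516800000000000000000000000000000000000000/25801831494642785533893811376845399339992249815784267

obs 1: x=0 → posterior Gamma(8, 12)
obs 2: x=3 → posterior Gamma(11, 13)
obs 3: x=1 → posterior Gamma(12, 14)
obs 4: x=2 → posterior Gamma(14, 15)
obs 5: x=5 → posterior Gamma(19, 16)
obs 6: x=5 → posterior Gamma(24, 17)
obs 7: x=3 → posterior Gamma(27, 18)
obs 8: x=6 → posterior Gamma(33, 19)
obs 9: x=5 → posterior Gamma(38, 20)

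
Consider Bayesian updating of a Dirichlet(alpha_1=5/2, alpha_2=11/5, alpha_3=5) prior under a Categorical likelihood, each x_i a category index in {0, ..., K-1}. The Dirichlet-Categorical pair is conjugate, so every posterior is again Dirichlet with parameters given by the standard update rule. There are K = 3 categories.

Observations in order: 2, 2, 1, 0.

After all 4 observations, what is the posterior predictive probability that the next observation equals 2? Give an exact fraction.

70/137

obs 1: x=2 → posterior Dirichlet(5/2, 11/5, 6)
obs 2: x=2 → posterior Dirichlet(5/2, 11/5, 7)
obs 3: x=1 → posterior Dirichlet(5/2, 16/5, 7)
obs 4: x=0 → posterior Dirichlet(7/2, 16/5, 7)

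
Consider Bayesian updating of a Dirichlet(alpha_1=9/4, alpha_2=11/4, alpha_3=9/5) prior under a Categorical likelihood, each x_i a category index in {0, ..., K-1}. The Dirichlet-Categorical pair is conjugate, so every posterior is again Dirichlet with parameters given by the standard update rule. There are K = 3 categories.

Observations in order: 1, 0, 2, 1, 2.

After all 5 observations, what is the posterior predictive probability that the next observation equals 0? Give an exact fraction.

65/236

obs 1: x=1 → posterior Dirichlet(9/4, 15/4, 9/5)
obs 2: x=0 → posterior Dirichlet(13/4, 15/4, 9/5)
obs 3: x=2 → posterior Dirichlet(13/4, 15/4, 14/5)
obs 4: x=1 → posterior Dirichlet(13/4, 19/4, 14/5)
obs 5: x=2 → posterior Dirichlet(13/4, 19/4, 19/5)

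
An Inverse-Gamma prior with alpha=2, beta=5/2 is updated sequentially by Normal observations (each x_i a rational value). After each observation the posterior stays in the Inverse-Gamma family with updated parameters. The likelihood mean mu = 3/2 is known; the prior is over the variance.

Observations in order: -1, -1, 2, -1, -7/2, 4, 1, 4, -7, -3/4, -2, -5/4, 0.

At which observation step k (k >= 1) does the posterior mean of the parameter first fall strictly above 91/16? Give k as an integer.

obs 1: x=-1 → posterior Inverse-Gamma(5/2, 45/8)
obs 2: x=-1 → posterior Inverse-Gamma(3, 35/4)
obs 3: x=2 → posterior Inverse-Gamma(7/2, 71/8)
obs 4: x=-1 → posterior Inverse-Gamma(4, 12)
obs 5: x=-7/2 → posterior Inverse-Gamma(9/2, 49/2)
obs 6: x=4 → posterior Inverse-Gamma(5, 221/8)
obs 7: x=1 → posterior Inverse-Gamma(11/2, 111/4)
obs 8: x=4 → posterior Inverse-Gamma(6, 247/8)
obs 9: x=-7 → posterior Inverse-Gamma(13/2, 67)
obs 10: x=-3/4 → posterior Inverse-Gamma(7, 2225/32)
obs 11: x=-2 → posterior Inverse-Gamma(15/2, 2421/32)
obs 12: x=-5/4 → posterior Inverse-Gamma(8, 1271/16)
obs 13: x=0 → posterior Inverse-Gamma(17/2, 1289/16)

k = 5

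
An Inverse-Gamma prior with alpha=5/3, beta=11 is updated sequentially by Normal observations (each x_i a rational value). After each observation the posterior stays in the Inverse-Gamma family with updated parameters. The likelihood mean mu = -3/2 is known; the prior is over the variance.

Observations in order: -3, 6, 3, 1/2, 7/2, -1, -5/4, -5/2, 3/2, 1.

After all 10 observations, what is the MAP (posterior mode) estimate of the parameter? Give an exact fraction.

obs 1: x=-3 → posterior Inverse-Gamma(13/6, 97/8)
obs 2: x=6 → posterior Inverse-Gamma(8/3, 161/4)
obs 3: x=3 → posterior Inverse-Gamma(19/6, 403/8)
obs 4: x=1/2 → posterior Inverse-Gamma(11/3, 419/8)
obs 5: x=7/2 → posterior Inverse-Gamma(25/6, 519/8)
obs 6: x=-1 → posterior Inverse-Gamma(14/3, 65)
obs 7: x=-5/4 → posterior Inverse-Gamma(31/6, 2081/32)
obs 8: x=-5/2 → posterior Inverse-Gamma(17/3, 2097/32)
obs 9: x=3/2 → posterior Inverse-Gamma(37/6, 2241/32)
obs 10: x=1 → posterior Inverse-Gamma(20/3, 2341/32)

7023/736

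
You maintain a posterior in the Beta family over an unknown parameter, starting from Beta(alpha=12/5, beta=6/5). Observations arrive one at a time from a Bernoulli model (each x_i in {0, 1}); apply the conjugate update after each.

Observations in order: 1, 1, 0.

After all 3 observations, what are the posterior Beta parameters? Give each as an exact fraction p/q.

obs 1: x=1 → posterior Beta(17/5, 6/5)
obs 2: x=1 → posterior Beta(22/5, 6/5)
obs 3: x=0 → posterior Beta(22/5, 11/5)

alpha=22/5, beta=11/5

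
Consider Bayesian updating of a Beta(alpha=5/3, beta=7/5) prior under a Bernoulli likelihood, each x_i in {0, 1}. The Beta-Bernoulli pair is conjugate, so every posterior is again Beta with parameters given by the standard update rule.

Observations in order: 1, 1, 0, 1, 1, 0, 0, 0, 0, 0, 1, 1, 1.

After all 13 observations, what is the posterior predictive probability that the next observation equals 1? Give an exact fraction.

obs 1: x=1 → posterior Beta(8/3, 7/5)
obs 2: x=1 → posterior Beta(11/3, 7/5)
obs 3: x=0 → posterior Beta(11/3, 12/5)
obs 4: x=1 → posterior Beta(14/3, 12/5)
obs 5: x=1 → posterior Beta(17/3, 12/5)
obs 6: x=0 → posterior Beta(17/3, 17/5)
obs 7: x=0 → posterior Beta(17/3, 22/5)
obs 8: x=0 → posterior Beta(17/3, 27/5)
obs 9: x=0 → posterior Beta(17/3, 32/5)
obs 10: x=0 → posterior Beta(17/3, 37/5)
obs 11: x=1 → posterior Beta(20/3, 37/5)
obs 12: x=1 → posterior Beta(23/3, 37/5)
obs 13: x=1 → posterior Beta(26/3, 37/5)

130/241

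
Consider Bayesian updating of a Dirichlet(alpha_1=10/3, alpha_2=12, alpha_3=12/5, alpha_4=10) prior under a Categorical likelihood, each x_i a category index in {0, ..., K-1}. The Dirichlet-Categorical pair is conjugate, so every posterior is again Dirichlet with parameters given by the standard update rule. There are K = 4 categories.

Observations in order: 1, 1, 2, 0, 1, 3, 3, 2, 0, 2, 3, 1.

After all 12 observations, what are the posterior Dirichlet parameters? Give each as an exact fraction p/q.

alpha_1=16/3, alpha_2=16, alpha_3=27/5, alpha_4=13

obs 1: x=1 → posterior Dirichlet(10/3, 13, 12/5, 10)
obs 2: x=1 → posterior Dirichlet(10/3, 14, 12/5, 10)
obs 3: x=2 → posterior Dirichlet(10/3, 14, 17/5, 10)
obs 4: x=0 → posterior Dirichlet(13/3, 14, 17/5, 10)
obs 5: x=1 → posterior Dirichlet(13/3, 15, 17/5, 10)
obs 6: x=3 → posterior Dirichlet(13/3, 15, 17/5, 11)
obs 7: x=3 → posterior Dirichlet(13/3, 15, 17/5, 12)
obs 8: x=2 → posterior Dirichlet(13/3, 15, 22/5, 12)
obs 9: x=0 → posterior Dirichlet(16/3, 15, 22/5, 12)
obs 10: x=2 → posterior Dirichlet(16/3, 15, 27/5, 12)
obs 11: x=3 → posterior Dirichlet(16/3, 15, 27/5, 13)
obs 12: x=1 → posterior Dirichlet(16/3, 16, 27/5, 13)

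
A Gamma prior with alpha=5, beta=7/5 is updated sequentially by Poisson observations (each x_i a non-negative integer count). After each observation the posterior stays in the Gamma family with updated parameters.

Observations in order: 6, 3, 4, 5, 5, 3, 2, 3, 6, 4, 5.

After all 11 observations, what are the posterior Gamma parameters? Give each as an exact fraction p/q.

alpha=51, beta=62/5

obs 1: x=6 → posterior Gamma(11, 12/5)
obs 2: x=3 → posterior Gamma(14, 17/5)
obs 3: x=4 → posterior Gamma(18, 22/5)
obs 4: x=5 → posterior Gamma(23, 27/5)
obs 5: x=5 → posterior Gamma(28, 32/5)
obs 6: x=3 → posterior Gamma(31, 37/5)
obs 7: x=2 → posterior Gamma(33, 42/5)
obs 8: x=3 → posterior Gamma(36, 47/5)
obs 9: x=6 → posterior Gamma(42, 52/5)
obs 10: x=4 → posterior Gamma(46, 57/5)
obs 11: x=5 → posterior Gamma(51, 62/5)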